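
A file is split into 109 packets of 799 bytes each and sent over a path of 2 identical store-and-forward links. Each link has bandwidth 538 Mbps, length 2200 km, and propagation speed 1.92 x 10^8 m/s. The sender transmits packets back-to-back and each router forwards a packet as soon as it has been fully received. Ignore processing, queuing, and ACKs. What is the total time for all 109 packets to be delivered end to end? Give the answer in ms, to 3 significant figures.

Per-hop transmission t_tx = L/R = 6392/538000000 = 0.011881 ms.
Per-hop propagation t_prop = 2200000/192000000 = 11.4583 ms.
Pipeline fill: first packet needs 2·t_tx to clear all hops; remaining 108 packets each add one t_tx.
Total = (2+109-1)·t_tx + 2·t_prop = 110·0.011881 + 2·11.4583 = 24.2 ms.

24.2 ms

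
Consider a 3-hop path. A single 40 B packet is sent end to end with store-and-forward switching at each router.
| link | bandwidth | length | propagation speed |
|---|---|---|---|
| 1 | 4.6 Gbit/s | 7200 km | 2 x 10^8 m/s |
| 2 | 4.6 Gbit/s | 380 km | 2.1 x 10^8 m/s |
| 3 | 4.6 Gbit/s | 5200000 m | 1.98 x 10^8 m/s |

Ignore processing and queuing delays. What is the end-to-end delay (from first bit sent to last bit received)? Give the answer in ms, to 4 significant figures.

L = 40 × 8 = 320 bits.
Transmission delay per hop = L/R = 320/4600000000 = 6.95652e-05 ms; 3 hops → 0.000208696 ms.
Propagation delays (d/s per hop): 36, 1.80952, 26.2626 ms; sum = 64.0722 ms.
End-to-end = 64.07 ms.

64.07 ms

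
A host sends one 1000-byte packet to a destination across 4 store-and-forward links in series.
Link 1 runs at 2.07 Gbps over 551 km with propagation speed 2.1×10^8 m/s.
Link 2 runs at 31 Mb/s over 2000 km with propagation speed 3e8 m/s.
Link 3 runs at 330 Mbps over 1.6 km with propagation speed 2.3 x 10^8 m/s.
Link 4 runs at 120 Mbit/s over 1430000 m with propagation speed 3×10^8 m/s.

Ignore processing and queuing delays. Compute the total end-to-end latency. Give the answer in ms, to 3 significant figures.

14.4 ms

L = 1000 × 8 = 8000 bits.
Transmission delays (L/R per hop): 0.00386473, 0.258065, 0.0242424, 0.0666667 ms; sum = 0.352838 ms.
Propagation delays (d/s per hop): 2.62381, 6.66667, 0.00695652, 4.76667 ms; sum = 14.0641 ms.
End-to-end = 14.4 ms.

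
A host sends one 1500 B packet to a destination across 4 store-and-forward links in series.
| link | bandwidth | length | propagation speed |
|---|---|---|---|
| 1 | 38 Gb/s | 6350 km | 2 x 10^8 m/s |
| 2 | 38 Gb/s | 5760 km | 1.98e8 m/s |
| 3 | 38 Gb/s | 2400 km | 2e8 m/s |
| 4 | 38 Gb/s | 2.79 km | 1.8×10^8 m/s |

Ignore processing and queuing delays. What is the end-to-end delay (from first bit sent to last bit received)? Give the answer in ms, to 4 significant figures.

72.86 ms

L = 1500 × 8 = 12000 bits.
Transmission delay per hop = L/R = 12000/38000000000 = 0.000315789 ms; 4 hops → 0.00126316 ms.
Propagation delays (d/s per hop): 31.75, 29.0909, 12, 0.0155 ms; sum = 72.8564 ms.
End-to-end = 72.86 ms.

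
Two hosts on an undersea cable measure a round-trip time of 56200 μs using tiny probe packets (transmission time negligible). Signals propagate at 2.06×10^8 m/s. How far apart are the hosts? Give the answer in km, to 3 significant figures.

5790 km

One-way propagation = RTT/2 = 28100 μs.
d = s × t = 206000000 × 0.0281 = 5790 km.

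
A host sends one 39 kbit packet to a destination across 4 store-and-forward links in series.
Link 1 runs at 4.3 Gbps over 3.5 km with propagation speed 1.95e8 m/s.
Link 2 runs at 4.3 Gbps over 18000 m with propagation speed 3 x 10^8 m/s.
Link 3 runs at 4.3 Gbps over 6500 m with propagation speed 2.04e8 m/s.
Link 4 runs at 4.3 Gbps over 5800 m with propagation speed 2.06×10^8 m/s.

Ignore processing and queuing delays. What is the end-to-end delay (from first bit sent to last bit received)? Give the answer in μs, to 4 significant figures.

174.2 μs

L = 39000 bits.
Transmission delay per hop = L/R = 39000/4300000000 = 9.06977 μs; 4 hops → 36.2791 μs.
Propagation delays (d/s per hop): 17.9487, 60, 31.8627, 28.1553 μs; sum = 137.967 μs.
End-to-end = 174.2 μs.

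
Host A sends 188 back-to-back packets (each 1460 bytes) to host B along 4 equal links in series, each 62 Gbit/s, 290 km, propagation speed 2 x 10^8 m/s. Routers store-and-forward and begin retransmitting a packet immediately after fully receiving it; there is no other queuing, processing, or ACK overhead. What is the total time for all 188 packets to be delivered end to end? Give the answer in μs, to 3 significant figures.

Per-hop transmission t_tx = L/R = 11680/62000000000 = 0.188387 μs.
Per-hop propagation t_prop = 290000/200000000 = 1450 μs.
Pipeline fill: first packet needs 4·t_tx to clear all hops; remaining 187 packets each add one t_tx.
Total = (4+188-1)·t_tx + 4·t_prop = 191·0.188387 + 4·1450 = 5840 μs.

5840 μs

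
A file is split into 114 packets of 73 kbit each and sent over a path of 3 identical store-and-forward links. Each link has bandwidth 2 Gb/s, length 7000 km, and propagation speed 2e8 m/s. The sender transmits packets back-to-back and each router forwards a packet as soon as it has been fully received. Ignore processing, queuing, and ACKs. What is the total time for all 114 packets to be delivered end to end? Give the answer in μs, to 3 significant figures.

109000 μs

Per-hop transmission t_tx = L/R = 73000/2000000000 = 36.5 μs.
Per-hop propagation t_prop = 7000000/200000000 = 35000 μs.
Pipeline fill: first packet needs 3·t_tx to clear all hops; remaining 113 packets each add one t_tx.
Total = (3+114-1)·t_tx + 3·t_prop = 116·36.5 + 3·35000 = 109000 μs.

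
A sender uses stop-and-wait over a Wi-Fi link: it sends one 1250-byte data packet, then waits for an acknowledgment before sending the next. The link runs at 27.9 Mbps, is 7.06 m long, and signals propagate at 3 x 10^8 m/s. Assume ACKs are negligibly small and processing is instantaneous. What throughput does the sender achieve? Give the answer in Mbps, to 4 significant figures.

27.90 Mbps

t_tx = L/R = 10000/27900000 = 0.000358423 s.
t_prop = 7.06/300000000 = 2.35333e-08 s; RTT = 4.70667e-08 s.
Cycle = t_tx + RTT = 0.00035847 s.
Throughput = L / cycle = 10000 / 0.00035847 = 27.90 Mbps.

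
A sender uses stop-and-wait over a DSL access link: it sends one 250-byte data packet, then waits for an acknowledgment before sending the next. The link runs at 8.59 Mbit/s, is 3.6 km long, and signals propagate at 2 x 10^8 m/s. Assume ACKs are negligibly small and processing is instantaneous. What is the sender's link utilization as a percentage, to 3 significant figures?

t_tx = L/R = 2000/8590000 = 0.000232829 s.
t_prop = 3600/200000000 = 1.8e-05 s; RTT = 3.6e-05 s.
Cycle = t_tx + RTT = 0.000268829 s.
Utilization = t_tx / cycle = 0.000232829/0.000268829 = 86.6 %.

86.6 %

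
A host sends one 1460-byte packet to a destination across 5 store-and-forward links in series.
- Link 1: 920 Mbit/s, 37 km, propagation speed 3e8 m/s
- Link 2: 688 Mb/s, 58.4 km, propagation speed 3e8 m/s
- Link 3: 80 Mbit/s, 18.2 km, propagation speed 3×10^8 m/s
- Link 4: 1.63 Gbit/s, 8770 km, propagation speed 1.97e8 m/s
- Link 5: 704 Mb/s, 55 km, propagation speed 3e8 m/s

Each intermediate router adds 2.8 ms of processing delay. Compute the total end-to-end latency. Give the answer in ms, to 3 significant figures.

L = 1460 × 8 = 11680 bits.
Transmission delays (L/R per hop): 0.0126957, 0.0169767, 0.146, 0.00716564, 0.0165909 ms; sum = 0.199429 ms.
Propagation delays (d/s per hop): 0.123333, 0.194667, 0.0606667, 44.5178, 0.183333 ms; sum = 45.0798 ms.
Processing at 4 router(s): 4 × 2.8 ms = 11.2 ms.
End-to-end = 56.5 ms.

56.5 ms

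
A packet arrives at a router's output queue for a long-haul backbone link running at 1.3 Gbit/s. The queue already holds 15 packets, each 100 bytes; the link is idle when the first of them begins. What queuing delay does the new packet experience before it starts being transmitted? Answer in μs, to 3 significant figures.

9.23 μs

Each queued packet: L/R = 800/1300000000 = 0.615385 μs.
15 queued → 9.23077 μs.
Queuing delay = 9.23 μs.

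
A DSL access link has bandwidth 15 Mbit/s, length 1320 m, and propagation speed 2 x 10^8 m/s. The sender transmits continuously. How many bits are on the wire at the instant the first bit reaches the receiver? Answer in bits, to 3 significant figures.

99.0 bits

Propagation delay = 1320 / 200000000 = 6.6e-06 s.
BDP = R × t_prop = 15000000 × 6.6e-06 = 99 bits.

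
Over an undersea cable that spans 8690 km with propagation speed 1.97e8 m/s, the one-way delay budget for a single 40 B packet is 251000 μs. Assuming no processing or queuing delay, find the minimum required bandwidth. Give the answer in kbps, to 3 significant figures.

L = 320 bits.
Propagation delay = 8690000 / 197000000 = 44111.7 μs.
Transmission budget = 251000 − 44111.7 = 206888 μs.
R ≥ L / t_tx = 320 bits / 0.206888 s = 1.55 kbps.

1.55 kbps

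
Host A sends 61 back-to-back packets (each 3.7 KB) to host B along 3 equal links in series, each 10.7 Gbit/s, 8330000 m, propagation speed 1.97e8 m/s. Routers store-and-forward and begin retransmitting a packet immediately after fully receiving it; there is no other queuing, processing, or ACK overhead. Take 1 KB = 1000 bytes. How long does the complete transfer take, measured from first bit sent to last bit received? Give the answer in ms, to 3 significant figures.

127 ms

Per-hop transmission t_tx = L/R = 29600/10700000000 = 0.00276636 ms.
Per-hop propagation t_prop = 8330000/197000000 = 42.2843 ms.
Pipeline fill: first packet needs 3·t_tx to clear all hops; remaining 60 packets each add one t_tx.
Total = (3+61-1)·t_tx + 3·t_prop = 63·0.00276636 + 3·42.2843 = 127 ms.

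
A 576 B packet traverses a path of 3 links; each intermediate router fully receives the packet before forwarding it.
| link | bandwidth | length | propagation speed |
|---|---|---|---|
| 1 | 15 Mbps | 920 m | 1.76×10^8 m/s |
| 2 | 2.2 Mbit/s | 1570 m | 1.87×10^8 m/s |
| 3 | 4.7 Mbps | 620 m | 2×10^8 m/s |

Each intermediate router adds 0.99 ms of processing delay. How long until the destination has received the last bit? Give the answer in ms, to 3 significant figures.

L = 576 × 8 = 4608 bits.
Transmission delays (L/R per hop): 0.3072, 2.09455, 0.980426 ms; sum = 3.38217 ms.
Propagation delays (d/s per hop): 0.00522727, 0.00839572, 0.0031 ms; sum = 0.016723 ms.
Processing at 2 router(s): 2 × 0.99 ms = 1.98 ms.
End-to-end = 5.38 ms.

5.38 ms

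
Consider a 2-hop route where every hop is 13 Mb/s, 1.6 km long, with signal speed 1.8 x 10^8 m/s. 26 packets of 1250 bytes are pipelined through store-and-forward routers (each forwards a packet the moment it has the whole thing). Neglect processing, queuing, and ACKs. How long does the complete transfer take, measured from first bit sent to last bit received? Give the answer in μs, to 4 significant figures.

Per-hop transmission t_tx = L/R = 10000/13000000 = 769.231 μs.
Per-hop propagation t_prop = 1600/180000000 = 8.88889 μs.
Pipeline fill: first packet needs 2·t_tx to clear all hops; remaining 25 packets each add one t_tx.
Total = (2+26-1)·t_tx + 2·t_prop = 27·769.231 + 2·8.88889 = 20790 μs.

20790 μs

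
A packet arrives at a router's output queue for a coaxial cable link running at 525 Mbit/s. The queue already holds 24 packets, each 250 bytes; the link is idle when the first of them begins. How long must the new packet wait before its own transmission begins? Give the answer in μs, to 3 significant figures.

Each queued packet: L/R = 2000/525000000 = 3.80952 μs.
24 queued → 91.4286 μs.
Queuing delay = 91.4 μs.

91.4 μs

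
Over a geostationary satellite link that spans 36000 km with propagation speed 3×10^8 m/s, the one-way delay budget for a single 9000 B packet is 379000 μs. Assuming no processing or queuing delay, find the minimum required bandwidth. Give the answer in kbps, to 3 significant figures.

L = 72000 bits.
Propagation delay = 36000000 / 300000000 = 120000 μs.
Transmission budget = 379000 − 120000 = 259000 μs.
R ≥ L / t_tx = 72000 bits / 0.259 s = 278 kbps.

278 kbps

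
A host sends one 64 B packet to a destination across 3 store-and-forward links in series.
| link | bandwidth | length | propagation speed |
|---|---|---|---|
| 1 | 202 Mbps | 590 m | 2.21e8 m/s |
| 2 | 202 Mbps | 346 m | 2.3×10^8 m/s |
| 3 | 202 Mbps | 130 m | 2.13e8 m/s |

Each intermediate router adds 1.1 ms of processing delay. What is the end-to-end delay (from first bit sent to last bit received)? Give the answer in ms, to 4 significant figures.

L = 64 × 8 = 512 bits.
Transmission delay per hop = L/R = 512/202000000 = 0.00253465 ms; 3 hops → 0.00760396 ms.
Propagation delays (d/s per hop): 0.00266968, 0.00150435, 0.000610329 ms; sum = 0.00478436 ms.
Processing at 2 router(s): 2 × 1.1 ms = 2.2 ms.
End-to-end = 2.212 ms.

2.212 ms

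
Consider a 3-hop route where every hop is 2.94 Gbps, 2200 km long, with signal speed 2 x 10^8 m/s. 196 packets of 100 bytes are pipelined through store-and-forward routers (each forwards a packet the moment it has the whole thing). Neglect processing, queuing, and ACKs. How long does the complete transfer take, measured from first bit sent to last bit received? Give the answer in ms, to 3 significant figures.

33.1 ms

Per-hop transmission t_tx = L/R = 800/2940000000 = 0.000272109 ms.
Per-hop propagation t_prop = 2200000/200000000 = 11 ms.
Pipeline fill: first packet needs 3·t_tx to clear all hops; remaining 195 packets each add one t_tx.
Total = (3+196-1)·t_tx + 3·t_prop = 198·0.000272109 + 3·11 = 33.1 ms.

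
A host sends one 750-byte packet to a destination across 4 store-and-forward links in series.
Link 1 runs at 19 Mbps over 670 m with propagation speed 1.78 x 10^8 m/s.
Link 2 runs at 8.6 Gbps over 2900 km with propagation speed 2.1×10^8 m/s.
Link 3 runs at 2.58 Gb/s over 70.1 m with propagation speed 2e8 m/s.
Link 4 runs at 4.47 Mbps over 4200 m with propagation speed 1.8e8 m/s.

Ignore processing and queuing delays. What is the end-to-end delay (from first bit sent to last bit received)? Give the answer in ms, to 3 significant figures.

15.5 ms

L = 750 × 8 = 6000 bits.
Transmission delays (L/R per hop): 0.315789, 0.000697674, 0.00232558, 1.34228 ms; sum = 1.66109 ms.
Propagation delays (d/s per hop): 0.00376404, 13.8095, 0.0003505, 0.0233333 ms; sum = 13.837 ms.
End-to-end = 15.5 ms.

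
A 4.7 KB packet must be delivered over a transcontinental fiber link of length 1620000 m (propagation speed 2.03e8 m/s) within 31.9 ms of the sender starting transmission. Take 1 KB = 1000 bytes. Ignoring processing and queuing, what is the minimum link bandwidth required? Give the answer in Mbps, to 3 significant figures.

1.57 Mbps

L = 37600 bits.
Propagation delay = 1620000 / 2.03e+08 = 7.9803 ms.
Transmission budget = 31.9 − 7.9803 = 23.9197 ms.
R ≥ L / t_tx = 37600 bits / 0.0239197 s = 1.57 Mbps.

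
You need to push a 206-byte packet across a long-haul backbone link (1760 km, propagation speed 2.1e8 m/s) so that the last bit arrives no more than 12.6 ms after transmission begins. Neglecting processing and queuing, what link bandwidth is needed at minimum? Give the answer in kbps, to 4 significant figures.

390.6 kbps

L = 1648 bits.
Propagation delay = 1760000 / 210000000 = 8.38095 ms.
Transmission budget = 12.6 − 8.38095 = 4.21905 ms.
R ≥ L / t_tx = 1648 bits / 0.00421905 s = 390.6 kbps.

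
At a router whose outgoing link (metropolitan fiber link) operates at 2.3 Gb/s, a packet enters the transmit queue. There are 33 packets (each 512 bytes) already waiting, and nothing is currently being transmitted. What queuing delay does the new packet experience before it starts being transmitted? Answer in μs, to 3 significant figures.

58.8 μs

Each queued packet: L/R = 4096/2300000000 = 1.78087 μs.
33 queued → 58.7687 μs.
Queuing delay = 58.8 μs.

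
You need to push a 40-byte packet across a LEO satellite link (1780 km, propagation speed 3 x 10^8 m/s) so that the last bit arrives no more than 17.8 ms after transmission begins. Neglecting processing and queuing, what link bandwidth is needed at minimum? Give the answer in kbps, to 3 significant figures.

L = 320 bits.
Propagation delay = 1780000 / 300000000 = 5.93333 ms.
Transmission budget = 17.8 − 5.93333 = 11.8667 ms.
R ≥ L / t_tx = 320 bits / 0.0118667 s = 27.0 kbps.

27.0 kbps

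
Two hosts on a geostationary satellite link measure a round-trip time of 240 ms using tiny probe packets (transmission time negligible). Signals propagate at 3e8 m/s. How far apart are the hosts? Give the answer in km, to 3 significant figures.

One-way propagation = RTT/2 = 120 ms.
d = s × t = 300000000 × 0.12 = 36000 km.

36000 km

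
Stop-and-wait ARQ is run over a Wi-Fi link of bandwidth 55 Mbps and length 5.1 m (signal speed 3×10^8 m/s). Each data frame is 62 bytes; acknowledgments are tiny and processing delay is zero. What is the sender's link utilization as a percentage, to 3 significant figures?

99.6 %

t_tx = L/R = 496/55000000 = 9.01818e-06 s.
t_prop = 5.1/300000000 = 1.7e-08 s; RTT = 3.4e-08 s.
Cycle = t_tx + RTT = 9.05218e-06 s.
Utilization = t_tx / cycle = 9.01818e-06/9.05218e-06 = 99.6 %.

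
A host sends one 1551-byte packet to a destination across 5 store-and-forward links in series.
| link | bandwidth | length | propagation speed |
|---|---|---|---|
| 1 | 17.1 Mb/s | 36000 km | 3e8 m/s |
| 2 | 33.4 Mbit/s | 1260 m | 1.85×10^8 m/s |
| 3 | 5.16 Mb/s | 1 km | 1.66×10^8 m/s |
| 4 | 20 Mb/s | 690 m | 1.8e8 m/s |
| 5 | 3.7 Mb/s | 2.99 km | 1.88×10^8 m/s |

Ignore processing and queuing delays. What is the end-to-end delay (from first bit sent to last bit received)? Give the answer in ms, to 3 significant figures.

128 ms

L = 1551 × 8 = 12408 bits.
Transmission delays (L/R per hop): 0.725614, 0.371497, 2.40465, 0.6204, 3.35351 ms; sum = 7.47568 ms.
Propagation delays (d/s per hop): 120, 0.00681081, 0.0060241, 0.00383333, 0.0159043 ms; sum = 120.033 ms.
End-to-end = 128 ms.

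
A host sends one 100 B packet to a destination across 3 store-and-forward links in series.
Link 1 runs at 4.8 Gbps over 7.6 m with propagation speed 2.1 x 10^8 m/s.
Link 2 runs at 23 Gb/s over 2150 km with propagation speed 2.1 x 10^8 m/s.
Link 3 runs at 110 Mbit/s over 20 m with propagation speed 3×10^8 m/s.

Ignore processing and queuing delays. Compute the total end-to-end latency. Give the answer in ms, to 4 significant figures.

L = 100 × 8 = 800 bits.
Transmission delays (L/R per hop): 0.000166667, 3.47826e-05, 0.00727273 ms; sum = 0.00747418 ms.
Propagation delays (d/s per hop): 3.61905e-05, 10.2381, 6.66667e-05 ms; sum = 10.2382 ms.
End-to-end = 10.25 ms.

10.25 ms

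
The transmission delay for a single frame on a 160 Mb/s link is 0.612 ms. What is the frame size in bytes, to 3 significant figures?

L = R × t_tx = 160000000 b/s × 0.000612 s = 97920 bits.
In bytes: 97920 / 8 = 12200 bytes.

12200 bytes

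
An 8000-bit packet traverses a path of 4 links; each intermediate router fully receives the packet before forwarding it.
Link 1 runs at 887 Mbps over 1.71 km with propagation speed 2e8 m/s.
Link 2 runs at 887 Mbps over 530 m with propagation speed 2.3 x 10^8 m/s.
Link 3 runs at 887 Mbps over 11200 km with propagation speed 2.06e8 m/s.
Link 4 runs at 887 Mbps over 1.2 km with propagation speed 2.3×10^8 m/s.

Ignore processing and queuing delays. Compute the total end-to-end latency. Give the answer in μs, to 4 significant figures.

54420 μs

Transmission delay per hop = L/R = 8000/887000000 = 9.01917 μs; 4 hops → 36.0767 μs.
Propagation delays (d/s per hop): 8.55, 2.30435, 54368.9, 5.21739 μs; sum = 54385 μs.
End-to-end = 54420 μs.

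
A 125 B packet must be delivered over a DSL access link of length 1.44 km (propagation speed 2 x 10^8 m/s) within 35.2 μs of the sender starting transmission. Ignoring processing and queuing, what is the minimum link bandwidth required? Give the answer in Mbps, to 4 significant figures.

35.71 Mbps

L = 1000 bits.
Propagation delay = 1440 / 200000000 = 7.2 μs.
Transmission budget = 35.2 − 7.2 = 28 μs.
R ≥ L / t_tx = 1000 bits / 2.8e-05 s = 35.71 Mbps.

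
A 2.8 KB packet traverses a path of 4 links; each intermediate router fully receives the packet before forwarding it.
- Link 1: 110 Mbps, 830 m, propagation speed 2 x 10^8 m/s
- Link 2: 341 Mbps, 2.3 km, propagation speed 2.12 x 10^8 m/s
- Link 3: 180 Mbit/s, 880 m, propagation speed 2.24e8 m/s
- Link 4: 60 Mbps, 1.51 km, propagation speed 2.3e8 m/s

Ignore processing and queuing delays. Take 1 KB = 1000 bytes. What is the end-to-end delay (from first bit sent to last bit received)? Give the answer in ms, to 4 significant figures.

L = 22400 bits.
Transmission delays (L/R per hop): 0.203636, 0.0656891, 0.124444, 0.373333 ms; sum = 0.767103 ms.
Propagation delays (d/s per hop): 0.00415, 0.0108491, 0.00392857, 0.00656522 ms; sum = 0.0254928 ms.
End-to-end = 0.7926 ms.

0.7926 ms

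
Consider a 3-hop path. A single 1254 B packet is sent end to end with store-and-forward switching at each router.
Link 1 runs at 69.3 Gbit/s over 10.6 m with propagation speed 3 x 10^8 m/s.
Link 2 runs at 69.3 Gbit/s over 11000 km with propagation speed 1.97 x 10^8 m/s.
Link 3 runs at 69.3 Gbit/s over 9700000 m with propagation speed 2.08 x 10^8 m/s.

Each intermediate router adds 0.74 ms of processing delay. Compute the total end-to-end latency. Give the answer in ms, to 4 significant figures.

104.0 ms

L = 1254 × 8 = 10032 bits.
Transmission delay per hop = L/R = 10032/69300000000 = 0.000144762 ms; 3 hops → 0.000434286 ms.
Propagation delays (d/s per hop): 3.53333e-05, 55.8376, 46.6346 ms; sum = 102.472 ms.
Processing at 2 router(s): 2 × 0.74 ms = 1.48 ms.
End-to-end = 104.0 ms.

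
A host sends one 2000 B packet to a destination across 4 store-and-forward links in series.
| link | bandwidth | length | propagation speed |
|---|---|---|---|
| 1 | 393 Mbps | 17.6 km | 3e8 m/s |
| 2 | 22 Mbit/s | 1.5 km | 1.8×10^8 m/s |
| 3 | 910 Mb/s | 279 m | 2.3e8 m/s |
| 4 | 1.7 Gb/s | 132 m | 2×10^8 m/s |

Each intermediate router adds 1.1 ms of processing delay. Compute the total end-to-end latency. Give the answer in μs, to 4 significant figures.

L = 2000 × 8 = 16000 bits.
Transmission delays (L/R per hop): 40.7125, 727.273, 17.5824, 9.41176 μs; sum = 794.979 μs.
Propagation delays (d/s per hop): 58.6667, 8.33333, 1.21304, 0.66 μs; sum = 68.873 μs.
Processing at 3 router(s): 3 × 1.1 ms = 3300 μs.
End-to-end = 4164 μs.

4164 μs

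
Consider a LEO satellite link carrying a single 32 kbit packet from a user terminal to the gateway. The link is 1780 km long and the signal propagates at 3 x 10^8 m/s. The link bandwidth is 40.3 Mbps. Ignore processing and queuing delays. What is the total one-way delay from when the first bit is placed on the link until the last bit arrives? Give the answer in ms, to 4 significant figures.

L = 32000 bits.
Transmission delay = L/R = 32000 / 40300000 = 0.794045 ms.
Propagation delay = d/s = 1780000 m / 300000000 m/s = 5.93333 ms.
Total = 6.727 ms.

6.727 ms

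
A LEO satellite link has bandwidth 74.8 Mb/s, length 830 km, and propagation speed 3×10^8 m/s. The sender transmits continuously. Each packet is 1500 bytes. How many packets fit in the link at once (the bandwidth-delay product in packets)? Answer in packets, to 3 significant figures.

17.2 packets

Propagation delay = 830000 / 300000000 = 0.00276667 s.
BDP = R × t_prop = 74800000 × 0.00276667 = 206947 bits.
In packets of 12000 bits: 17.2 packets.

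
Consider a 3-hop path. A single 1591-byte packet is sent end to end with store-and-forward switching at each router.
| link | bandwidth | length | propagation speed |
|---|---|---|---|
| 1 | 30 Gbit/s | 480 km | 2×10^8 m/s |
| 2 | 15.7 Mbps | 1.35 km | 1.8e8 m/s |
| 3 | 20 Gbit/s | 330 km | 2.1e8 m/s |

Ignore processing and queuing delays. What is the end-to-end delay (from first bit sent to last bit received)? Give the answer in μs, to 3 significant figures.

L = 1591 × 8 = 12728 bits.
Transmission delays (L/R per hop): 0.424267, 810.701, 0.6364 μs; sum = 811.761 μs.
Propagation delays (d/s per hop): 2400, 7.5, 1571.43 μs; sum = 3978.93 μs.
End-to-end = 4790 μs.

4790 μs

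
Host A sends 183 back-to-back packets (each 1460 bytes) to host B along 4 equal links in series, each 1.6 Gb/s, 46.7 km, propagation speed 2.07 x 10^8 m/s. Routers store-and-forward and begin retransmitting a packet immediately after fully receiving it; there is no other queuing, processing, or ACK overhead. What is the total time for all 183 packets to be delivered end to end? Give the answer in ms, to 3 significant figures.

2.26 ms

Per-hop transmission t_tx = L/R = 11680/1600000000 = 0.0073 ms.
Per-hop propagation t_prop = 46700/2.07e+08 = 0.225604 ms.
Pipeline fill: first packet needs 4·t_tx to clear all hops; remaining 182 packets each add one t_tx.
Total = (4+183-1)·t_tx + 4·t_prop = 186·0.0073 + 4·0.225604 = 2.26 ms.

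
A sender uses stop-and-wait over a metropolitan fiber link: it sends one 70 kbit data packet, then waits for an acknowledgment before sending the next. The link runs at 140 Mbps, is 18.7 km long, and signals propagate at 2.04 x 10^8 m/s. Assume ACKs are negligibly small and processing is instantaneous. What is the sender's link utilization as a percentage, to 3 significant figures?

73.2 %

t_tx = L/R = 70000/140000000 = 0.0005 s.
t_prop = 18700/204000000 = 9.16667e-05 s; RTT = 0.000183333 s.
Cycle = t_tx + RTT = 0.000683333 s.
Utilization = t_tx / cycle = 0.0005/0.000683333 = 73.2 %.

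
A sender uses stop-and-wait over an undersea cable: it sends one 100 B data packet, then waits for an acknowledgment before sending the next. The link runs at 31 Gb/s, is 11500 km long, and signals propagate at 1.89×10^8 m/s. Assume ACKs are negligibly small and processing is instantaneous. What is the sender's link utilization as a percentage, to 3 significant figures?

t_tx = L/R = 800/31000000000 = 2.58065e-08 s.
t_prop = 11500000/189000000 = 0.0608466 s; RTT = 0.121693 s.
Cycle = t_tx + RTT = 0.121693 s.
Utilization = t_tx / cycle = 2.58065e-08/0.121693 = 0.0000212 %.

0.0000212 %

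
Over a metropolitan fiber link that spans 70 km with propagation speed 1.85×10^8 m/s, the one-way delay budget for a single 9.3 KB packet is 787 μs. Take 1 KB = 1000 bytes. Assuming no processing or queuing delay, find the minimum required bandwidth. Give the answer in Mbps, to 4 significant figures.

L = 74400 bits.
Propagation delay = 70000 / 185000000 = 378.378 μs.
Transmission budget = 787 − 378.378 = 408.622 μs.
R ≥ L / t_tx = 74400 bits / 0.000408622 s = 182.1 Mbps.

182.1 Mbps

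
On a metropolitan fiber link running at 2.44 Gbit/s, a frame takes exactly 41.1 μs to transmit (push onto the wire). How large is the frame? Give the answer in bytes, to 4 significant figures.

12540 bytes

L = R × t_tx = 2440000000 b/s × 4.11e-05 s = 100284 bits.
In bytes: 100284 / 8 = 12540 bytes.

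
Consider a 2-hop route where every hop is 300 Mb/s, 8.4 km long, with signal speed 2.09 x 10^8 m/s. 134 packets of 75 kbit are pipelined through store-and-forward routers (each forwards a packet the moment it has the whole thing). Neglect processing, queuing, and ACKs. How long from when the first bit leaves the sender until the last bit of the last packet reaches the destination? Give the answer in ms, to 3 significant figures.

33.8 ms

Per-hop transmission t_tx = L/R = 75000/300000000 = 0.25 ms.
Per-hop propagation t_prop = 8400/209000000 = 0.0401914 ms.
Pipeline fill: first packet needs 2·t_tx to clear all hops; remaining 133 packets each add one t_tx.
Total = (2+134-1)·t_tx + 2·t_prop = 135·0.25 + 2·0.0401914 = 33.8 ms.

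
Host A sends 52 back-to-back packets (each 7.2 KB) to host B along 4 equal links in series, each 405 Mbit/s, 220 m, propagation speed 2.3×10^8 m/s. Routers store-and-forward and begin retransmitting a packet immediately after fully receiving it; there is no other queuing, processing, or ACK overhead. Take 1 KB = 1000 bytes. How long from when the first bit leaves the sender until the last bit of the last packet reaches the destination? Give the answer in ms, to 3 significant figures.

Per-hop transmission t_tx = L/R = 57600/405000000 = 0.142222 ms.
Per-hop propagation t_prop = 220/2.3e+08 = 0.000956522 ms.
Pipeline fill: first packet needs 4·t_tx to clear all hops; remaining 51 packets each add one t_tx.
Total = (4+52-1)·t_tx + 4·t_prop = 55·0.142222 + 4·0.000956522 = 7.83 ms.

7.83 ms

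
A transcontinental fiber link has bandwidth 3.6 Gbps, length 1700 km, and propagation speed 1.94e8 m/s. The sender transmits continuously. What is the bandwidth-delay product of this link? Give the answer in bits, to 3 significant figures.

31500000 bits

Propagation delay = 1700000 / 194000000 = 0.00876289 s.
BDP = R × t_prop = 3600000000 × 0.00876289 = 31546400 bits.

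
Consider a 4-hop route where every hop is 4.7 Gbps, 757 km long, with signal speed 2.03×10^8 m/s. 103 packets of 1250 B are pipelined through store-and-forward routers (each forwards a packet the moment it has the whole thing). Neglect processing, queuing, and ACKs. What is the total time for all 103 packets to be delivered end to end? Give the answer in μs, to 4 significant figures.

Per-hop transmission t_tx = L/R = 10000/4700000000 = 2.12766 μs.
Per-hop propagation t_prop = 757000/2.03e+08 = 3729.06 μs.
Pipeline fill: first packet needs 4·t_tx to clear all hops; remaining 102 packets each add one t_tx.
Total = (4+103-1)·t_tx + 4·t_prop = 106·2.12766 + 4·3729.06 = 15140 μs.

15140 μs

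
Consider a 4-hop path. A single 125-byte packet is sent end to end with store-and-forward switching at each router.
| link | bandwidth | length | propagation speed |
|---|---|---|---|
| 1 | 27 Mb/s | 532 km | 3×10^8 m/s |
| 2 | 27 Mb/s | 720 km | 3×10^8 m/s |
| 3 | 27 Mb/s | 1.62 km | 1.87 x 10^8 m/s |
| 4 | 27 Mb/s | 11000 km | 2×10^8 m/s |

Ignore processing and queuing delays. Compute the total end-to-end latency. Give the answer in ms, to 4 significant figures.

L = 125 × 8 = 1000 bits.
Transmission delay per hop = L/R = 1000/27000000 = 0.037037 ms; 4 hops → 0.148148 ms.
Propagation delays (d/s per hop): 1.77333, 2.4, 0.0086631, 55 ms; sum = 59.182 ms.
End-to-end = 59.33 ms.

59.33 ms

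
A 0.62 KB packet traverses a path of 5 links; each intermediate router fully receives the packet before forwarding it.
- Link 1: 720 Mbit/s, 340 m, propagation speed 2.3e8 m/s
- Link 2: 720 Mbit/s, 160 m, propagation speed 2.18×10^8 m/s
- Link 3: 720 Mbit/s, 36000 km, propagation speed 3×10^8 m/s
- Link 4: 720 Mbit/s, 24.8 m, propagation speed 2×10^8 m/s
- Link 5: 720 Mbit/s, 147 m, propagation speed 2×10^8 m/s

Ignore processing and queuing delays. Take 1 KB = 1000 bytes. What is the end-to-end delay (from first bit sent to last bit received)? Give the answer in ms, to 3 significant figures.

L = 4960 bits.
Transmission delay per hop = L/R = 4960/720000000 = 0.00688889 ms; 5 hops → 0.0344444 ms.
Propagation delays (d/s per hop): 0.00147826, 0.000733945, 120, 0.000124, 0.000735 ms; sum = 120.003 ms.
End-to-end = 120 ms.

120 ms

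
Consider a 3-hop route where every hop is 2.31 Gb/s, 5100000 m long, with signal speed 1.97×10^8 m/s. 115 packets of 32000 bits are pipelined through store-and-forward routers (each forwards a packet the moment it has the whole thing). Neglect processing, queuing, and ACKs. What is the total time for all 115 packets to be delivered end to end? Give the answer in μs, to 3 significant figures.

79300 μs

Per-hop transmission t_tx = L/R = 32000/2310000000 = 13.8528 μs.
Per-hop propagation t_prop = 5100000/197000000 = 25888.3 μs.
Pipeline fill: first packet needs 3·t_tx to clear all hops; remaining 114 packets each add one t_tx.
Total = (3+115-1)·t_tx + 3·t_prop = 117·13.8528 + 3·25888.3 = 79300 μs.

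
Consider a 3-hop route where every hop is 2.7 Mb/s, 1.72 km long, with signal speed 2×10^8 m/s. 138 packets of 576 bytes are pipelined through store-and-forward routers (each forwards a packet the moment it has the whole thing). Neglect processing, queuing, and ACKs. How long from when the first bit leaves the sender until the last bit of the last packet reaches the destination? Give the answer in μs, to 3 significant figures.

239000 μs

Per-hop transmission t_tx = L/R = 4608/2700000 = 1706.67 μs.
Per-hop propagation t_prop = 1720/200000000 = 8.6 μs.
Pipeline fill: first packet needs 3·t_tx to clear all hops; remaining 137 packets each add one t_tx.
Total = (3+138-1)·t_tx + 3·t_prop = 140·1706.67 + 3·8.6 = 239000 μs.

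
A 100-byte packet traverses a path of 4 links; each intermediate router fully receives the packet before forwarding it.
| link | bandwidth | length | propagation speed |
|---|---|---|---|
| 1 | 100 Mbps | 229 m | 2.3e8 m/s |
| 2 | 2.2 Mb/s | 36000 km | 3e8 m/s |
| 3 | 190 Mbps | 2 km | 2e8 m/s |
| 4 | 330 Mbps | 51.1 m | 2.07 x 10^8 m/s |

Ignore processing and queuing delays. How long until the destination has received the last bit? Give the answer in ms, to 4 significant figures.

120.4 ms

L = 100 × 8 = 800 bits.
Transmission delays (L/R per hop): 0.008, 0.363636, 0.00421053, 0.00242424 ms; sum = 0.378271 ms.
Propagation delays (d/s per hop): 0.000995652, 120, 0.01, 0.00024686 ms; sum = 120.011 ms.
End-to-end = 120.4 ms.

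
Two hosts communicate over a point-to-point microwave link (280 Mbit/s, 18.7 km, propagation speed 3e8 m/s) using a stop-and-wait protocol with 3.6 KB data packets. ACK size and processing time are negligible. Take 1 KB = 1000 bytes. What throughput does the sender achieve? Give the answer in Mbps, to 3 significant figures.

127 Mbps

t_tx = L/R = 28800/280000000 = 0.000102857 s.
t_prop = 18700/300000000 = 6.23333e-05 s; RTT = 0.000124667 s.
Cycle = t_tx + RTT = 0.000227524 s.
Throughput = L / cycle = 28800 / 0.000227524 = 127 Mbps.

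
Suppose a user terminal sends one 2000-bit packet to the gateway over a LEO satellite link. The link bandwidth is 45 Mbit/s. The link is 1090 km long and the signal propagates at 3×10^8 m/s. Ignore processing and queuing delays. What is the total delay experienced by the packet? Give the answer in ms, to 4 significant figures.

Transmission delay = L/R = 2000 / 45000000 = 0.0444444 ms.
Propagation delay = d/s = 1090000 m / 300000000 m/s = 3.63333 ms.
Total = 3.678 ms.

3.678 ms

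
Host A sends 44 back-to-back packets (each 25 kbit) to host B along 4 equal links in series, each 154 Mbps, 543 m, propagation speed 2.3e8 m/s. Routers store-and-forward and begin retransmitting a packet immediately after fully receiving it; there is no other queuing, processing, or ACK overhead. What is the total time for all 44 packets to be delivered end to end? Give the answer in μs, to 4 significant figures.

Per-hop transmission t_tx = L/R = 25000/154000000 = 162.338 μs.
Per-hop propagation t_prop = 543/2.3e+08 = 2.36087 μs.
Pipeline fill: first packet needs 4·t_tx to clear all hops; remaining 43 packets each add one t_tx.
Total = (4+44-1)·t_tx + 4·t_prop = 47·162.338 + 4·2.36087 = 7639 μs.

7639 μs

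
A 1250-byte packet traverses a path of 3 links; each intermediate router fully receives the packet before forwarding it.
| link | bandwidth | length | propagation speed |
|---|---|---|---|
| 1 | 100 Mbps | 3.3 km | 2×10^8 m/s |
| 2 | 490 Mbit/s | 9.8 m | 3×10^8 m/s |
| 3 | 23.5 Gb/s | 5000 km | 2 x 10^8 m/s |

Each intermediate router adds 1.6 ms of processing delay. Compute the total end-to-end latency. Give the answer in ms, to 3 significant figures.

28.3 ms

L = 1250 × 8 = 10000 bits.
Transmission delays (L/R per hop): 0.1, 0.0204082, 0.000425532 ms; sum = 0.120834 ms.
Propagation delays (d/s per hop): 0.0165, 3.26667e-05, 25 ms; sum = 25.0165 ms.
Processing at 2 router(s): 2 × 1.6 ms = 3.2 ms.
End-to-end = 28.3 ms.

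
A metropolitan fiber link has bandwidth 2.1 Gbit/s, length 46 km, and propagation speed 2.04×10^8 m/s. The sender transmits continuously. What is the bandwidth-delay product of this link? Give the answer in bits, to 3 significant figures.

Propagation delay = 46000 / 204000000 = 0.00022549 s.
BDP = R × t_prop = 2100000000 × 0.00022549 = 473529 bits.

474000 bits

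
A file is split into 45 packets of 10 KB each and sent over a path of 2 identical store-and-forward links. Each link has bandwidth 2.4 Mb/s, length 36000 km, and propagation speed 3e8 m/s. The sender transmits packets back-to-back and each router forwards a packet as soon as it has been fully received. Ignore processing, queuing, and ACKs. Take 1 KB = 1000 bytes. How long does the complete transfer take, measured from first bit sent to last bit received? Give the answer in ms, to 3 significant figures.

1770 ms

Per-hop transmission t_tx = L/R = 80000/2400000 = 33.3333 ms.
Per-hop propagation t_prop = 36000000/300000000 = 120 ms.
Pipeline fill: first packet needs 2·t_tx to clear all hops; remaining 44 packets each add one t_tx.
Total = (2+45-1)·t_tx + 2·t_prop = 46·33.3333 + 2·120 = 1770 ms.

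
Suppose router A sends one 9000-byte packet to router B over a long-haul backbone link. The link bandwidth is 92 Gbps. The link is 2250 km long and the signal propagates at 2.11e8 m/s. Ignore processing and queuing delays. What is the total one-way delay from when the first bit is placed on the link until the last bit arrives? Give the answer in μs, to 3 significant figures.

10700 μs

L = 9000 × 8 = 72000 bits.
Transmission delay = L/R = 72000 / 92000000000 = 0.782609 μs.
Propagation delay = d/s = 2250000 m / 211000000 m/s = 10663.5 μs.
Total = 10700 μs.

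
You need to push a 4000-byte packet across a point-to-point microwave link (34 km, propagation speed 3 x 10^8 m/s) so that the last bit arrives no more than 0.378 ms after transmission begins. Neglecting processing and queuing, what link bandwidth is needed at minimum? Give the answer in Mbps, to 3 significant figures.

121 Mbps

L = 32000 bits.
Propagation delay = 34000 / 300000000 = 0.113333 ms.
Transmission budget = 0.378 − 0.113333 = 0.264667 ms.
R ≥ L / t_tx = 32000 bits / 0.000264667 s = 121 Mbps.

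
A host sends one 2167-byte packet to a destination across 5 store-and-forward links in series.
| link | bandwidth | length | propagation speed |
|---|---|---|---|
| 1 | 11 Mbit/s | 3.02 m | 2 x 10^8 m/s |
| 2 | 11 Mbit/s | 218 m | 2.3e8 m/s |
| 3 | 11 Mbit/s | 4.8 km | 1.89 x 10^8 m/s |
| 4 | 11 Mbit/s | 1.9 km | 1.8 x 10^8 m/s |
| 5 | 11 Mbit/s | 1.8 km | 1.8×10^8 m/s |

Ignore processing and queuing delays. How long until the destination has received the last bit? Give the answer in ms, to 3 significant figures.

L = 2167 × 8 = 17336 bits.
Transmission delay per hop = L/R = 17336/11000000 = 1.576 ms; 5 hops → 7.88 ms.
Propagation delays (d/s per hop): 1.51e-05, 0.000947826, 0.0253968, 0.0105556, 0.01 ms; sum = 0.0469153 ms.
End-to-end = 7.93 ms.

7.93 ms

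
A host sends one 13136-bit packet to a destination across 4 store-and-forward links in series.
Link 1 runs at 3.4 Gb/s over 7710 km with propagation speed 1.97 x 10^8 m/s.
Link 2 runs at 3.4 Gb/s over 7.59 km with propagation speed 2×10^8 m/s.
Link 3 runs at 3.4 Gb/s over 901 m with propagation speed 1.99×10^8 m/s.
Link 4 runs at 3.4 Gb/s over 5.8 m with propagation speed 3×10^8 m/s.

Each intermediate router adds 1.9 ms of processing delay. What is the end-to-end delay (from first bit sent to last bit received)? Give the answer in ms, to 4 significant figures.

Transmission delay per hop = L/R = 13136/3400000000 = 0.00386353 ms; 4 hops → 0.0154541 ms.
Propagation delays (d/s per hop): 39.1371, 0.03795, 0.00452764, 1.93333e-05 ms; sum = 39.1796 ms.
Processing at 3 router(s): 3 × 1.9 ms = 5.7 ms.
End-to-end = 44.90 ms.

44.90 ms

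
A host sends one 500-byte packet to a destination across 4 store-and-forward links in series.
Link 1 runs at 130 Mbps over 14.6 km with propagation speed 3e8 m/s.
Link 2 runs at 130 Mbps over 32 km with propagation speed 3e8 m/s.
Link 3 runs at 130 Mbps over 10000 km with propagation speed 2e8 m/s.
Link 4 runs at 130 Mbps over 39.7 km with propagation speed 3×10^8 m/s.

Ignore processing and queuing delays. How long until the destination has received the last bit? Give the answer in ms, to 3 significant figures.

50.4 ms

L = 500 × 8 = 4000 bits.
Transmission delay per hop = L/R = 4000/130000000 = 0.0307692 ms; 4 hops → 0.123077 ms.
Propagation delays (d/s per hop): 0.0486667, 0.106667, 50, 0.132333 ms; sum = 50.2877 ms.
End-to-end = 50.4 ms.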